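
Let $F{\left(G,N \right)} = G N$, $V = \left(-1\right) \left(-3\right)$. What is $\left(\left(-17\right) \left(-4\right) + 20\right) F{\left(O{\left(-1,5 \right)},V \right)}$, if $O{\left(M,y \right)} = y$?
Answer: $1320$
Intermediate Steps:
$V = 3$
$\left(\left(-17\right) \left(-4\right) + 20\right) F{\left(O{\left(-1,5 \right)},V \right)} = \left(\left(-17\right) \left(-4\right) + 20\right) 5 \cdot 3 = \left(68 + 20\right) 15 = 88 \cdot 15 = 1320$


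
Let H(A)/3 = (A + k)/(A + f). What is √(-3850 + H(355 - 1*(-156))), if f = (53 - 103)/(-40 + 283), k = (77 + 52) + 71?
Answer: I*√59250763337413/124123 ≈ 62.015*I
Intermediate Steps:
k = 200 (k = 129 + 71 = 200)
f = -50/243 ≈ -0.20576
H(A) = 3*(200 + A)/(-50/243 + A) (H(A) = 3*((A + 200)/(A - 50/243)) = 3*((200 + A)/(-50/243 + A)) = 3*(200 + A)/(-50/243 + A))
√(-3850 + H(355 - 1*(-156))) = √(-3850 + 729*(200 + (355 - 1*(-156)))/(-50 + 243*(355 - 1*(-156)))) = √(-3850 + 729*(200 + (355 + 156))/(-50 + 243*(355 + 156))) = √(-3850 + 729*(200 + 511)/(-50 + 243*511)) = √(-3850 + 729*711/(-50 + 124173)) = √(-3850 + 729*711/124123) = √(-3850 + 729*(1/124123)*711) = √(-3850 + 518319/124123) = √(-477355231/124123) = I*√59250763337413/124123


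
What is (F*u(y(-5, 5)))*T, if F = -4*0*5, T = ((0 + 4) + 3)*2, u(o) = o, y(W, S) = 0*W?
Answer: 0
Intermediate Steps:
y(W, S) = 0
T = 14 (T = (4 + 3)*2 = 7*2 = 14)
F = 0 (F = 0*5 = 0)
(F*u(y(-5, 5)))*T = (0*0)*14 = 0*14 = 0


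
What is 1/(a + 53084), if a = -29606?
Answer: 1/23478 ≈ 4.2593e-5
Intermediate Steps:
1/(a + 53084) = 1/(-29606 + 53084) = 1/23478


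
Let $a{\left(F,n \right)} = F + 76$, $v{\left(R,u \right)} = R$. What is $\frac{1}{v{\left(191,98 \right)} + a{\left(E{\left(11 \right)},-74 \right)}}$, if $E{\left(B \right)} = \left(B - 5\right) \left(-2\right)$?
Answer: $\frac{1}{255} \approx 0.0039216$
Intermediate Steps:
$E{\left(B \right)} = 10 - 2 B$ ($E{\left(B \right)} = \left(-5 + B\right) \left(-2\right) = 10 - 2 B$)
$a{\left(F,n \right)} = 76 + F$
$\frac{1}{v{\left(191,98 \right)} + a{\left(E{\left(11 \right)},-74 \right)}} = \frac{1}{191 + \left(76 + \left(10 - 22\right)\right)} = \frac{1}{191 + \left(76 - 12\right)} = \frac{1}{191 + 64} = \frac{1}{255}$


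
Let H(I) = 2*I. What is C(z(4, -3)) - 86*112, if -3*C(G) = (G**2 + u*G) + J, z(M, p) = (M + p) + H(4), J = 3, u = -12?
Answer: -9624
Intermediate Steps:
z(M, p) = 8 + M + p (z(M, p) = (M + p) + 2*4 = (M + p) + 8 = 8 + M + p)
C(G) = -1 + 4*G - G**2/3 (C(G) = -((G**2 - 12*G) + 3)/3 = -(3 + G**2 - 12*G)/3 = -1 + 4*G - G**2/3)
C(z(4, -3)) - 86*112 = (-1 + 4*(8 + 4 - 3) - (8 + 4 - 3)**2/3) - 86*112 = (-1 + 4*9 - 1/3*9**2) - 9632 = (-1 + 36 - 1/3*81) - 9632 = (-1 + 36 - 27) - 9632 = 8 - 9632 = -9624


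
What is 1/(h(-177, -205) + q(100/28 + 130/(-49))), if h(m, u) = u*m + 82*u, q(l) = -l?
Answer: 49/954230 ≈ 5.1350e-5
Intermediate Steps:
h(m, u) = 82*u + m*u (h(m, u) = m*u + 82*u = 82*u + m*u)
1/(h(-177, -205) + q(100/28 + 130/(-49))) = 1/(-205*(82 - 177) - (100/28 + 130/(-49))) = 1/(-205*(-95) - (100*(1/28) + 130*(-1/49))) = 1/(19475 - (25/7 - 130/49)) = 1/(19475 - 1*45/49) = 1/(19475 - 45/49) = 1/(954230/49) = 49/954230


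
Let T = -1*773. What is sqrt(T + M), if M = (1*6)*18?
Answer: I*sqrt(665) ≈ 25.788*I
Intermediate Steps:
T = -773
M = 108 (M = 6*18 = 108)
sqrt(T + M) = sqrt(-773 + 108) = sqrt(-665) = I*sqrt(665)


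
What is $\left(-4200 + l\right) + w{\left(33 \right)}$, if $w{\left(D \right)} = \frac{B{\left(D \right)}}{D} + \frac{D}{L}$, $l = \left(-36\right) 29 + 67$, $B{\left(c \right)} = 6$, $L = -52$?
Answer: $- \frac{2961503}{572} \approx -5177.5$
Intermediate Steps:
$l = -977$ ($l = -1044 + 67 = -977$)
$w{\left(D \right)} = \frac{6}{D} - \frac{D}{52}$ ($w{\left(D \right)} = \frac{6}{D} + \frac{D}{-52} = \frac{6}{D} + D \left(- \frac{1}{52}\right) = \frac{6}{D} - \frac{D}{52}$)
$\left(-4200 + l\right) + w{\left(33 \right)} = \left(-4200 - 977\right) + \left(\frac{6}{33} - \frac{33}{52}\right) = -5177 + \left(6 \cdot \frac{1}{33} - \frac{33}{52}\right) = -5177 + \left(\frac{2}{11} - \frac{33}{52}\right) = -5177 - \frac{259}{572} = - \frac{2961503}{572}$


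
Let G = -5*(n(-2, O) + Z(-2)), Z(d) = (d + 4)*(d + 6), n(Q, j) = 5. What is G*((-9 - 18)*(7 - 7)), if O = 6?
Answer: 0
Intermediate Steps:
Z(d) = (4 + d)*(6 + d)
G = -65 (G = -5*(5 + (24 + (-2)² + 10*(-2))) = -5*(5 + (24 + 4 - 20)) = -5*(5 + 8) = -5*13 = -65)
G*((-9 - 18)*(7 - 7)) = -65*(-9 - 18)*(7 - 7) = -(-1755)*0 = -65*0 = 0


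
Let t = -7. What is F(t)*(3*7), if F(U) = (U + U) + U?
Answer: -441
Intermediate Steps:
F(U) = 3*U (F(U) = 2*U + U = 3*U)
F(t)*(3*7) = (3*(-7))*(3*7) = -21*21 = -441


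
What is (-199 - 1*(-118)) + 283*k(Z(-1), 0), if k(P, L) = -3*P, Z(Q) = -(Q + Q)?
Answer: -1779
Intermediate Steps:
Z(Q) = -2*Q
(-199 - 1*(-118)) + 283*k(Z(-1), 0) = (-199 - 1*(-118)) + 283*(-(-6)*(-1)) = (-199 + 118) + 283*(-3*2) = -81 + 283*(-6) = -81 - 1698 = -1779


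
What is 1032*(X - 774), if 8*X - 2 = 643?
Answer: -715563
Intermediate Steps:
X = 645/8 (X = 1/4 + (1/8)*643 = 1/4 + 643/8 = 645/8 ≈ 80.625)
1032*(X - 774) = 1032*(645/8 - 774) = 1032*(-5547/8) = -715563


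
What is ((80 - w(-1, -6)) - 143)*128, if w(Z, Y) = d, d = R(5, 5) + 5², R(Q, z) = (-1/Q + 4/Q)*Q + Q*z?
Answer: -14848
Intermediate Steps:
R(Q, z) = 3 + Q*z (R(Q, z) = (3/Q)*Q + Q*z = 3 + Q*z)
d = 53 (d = (3 + 5*5) + 5² = (3 + 25) + 25 = 28 + 25 = 53)
w(Z, Y) = 53
((80 - w(-1, -6)) - 143)*128 = ((80 - 1*53) - 143)*128 = ((80 - 53) - 143)*128 = (27 - 143)*128 = -116*128 = -14848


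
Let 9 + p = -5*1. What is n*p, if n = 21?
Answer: -294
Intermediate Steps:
p = -14 (p = -9 - 5*1 = -9 - 5 = -14)
n*p = 21*(-14) = -294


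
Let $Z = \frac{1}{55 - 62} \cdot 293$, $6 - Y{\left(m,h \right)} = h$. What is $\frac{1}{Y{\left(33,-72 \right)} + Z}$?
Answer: $\frac{7}{253} \approx 0.027668$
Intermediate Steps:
$Y{\left(m,h \right)} = 6 - h$
$Z = - \frac{293}{7}$ ($Z = \frac{1}{-7} \cdot 293 = \left(- \frac{1}{7}\right) 293 = - \frac{293}{7} \approx -41.857$)
$\frac{1}{Y{\left(33,-72 \right)} + Z} = \frac{1}{\left(6 - -72\right) - \frac{293}{7}} = \frac{1}{\left(6 + 72\right) - \frac{293}{7}} = \frac{1}{78 - \frac{293}{7}} = \frac{1}{\frac{253}{7}} = \frac{7}{253}$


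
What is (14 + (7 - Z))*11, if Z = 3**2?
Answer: 132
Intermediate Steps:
Z = 9
(14 + (7 - Z))*11 = (14 + (7 - 1*9))*11 = (14 + (7 - 9))*11 = (14 - 2)*11 = 12*11 = 132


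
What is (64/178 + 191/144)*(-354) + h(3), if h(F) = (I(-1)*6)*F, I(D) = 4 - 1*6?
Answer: -1351709/2136 ≈ -632.82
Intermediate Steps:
I(D) = -2 (I(D) = 4 - 6 = -2)
h(F) = -12*F (h(F) = (-2*6)*F = -12*F)
(64/178 + 191/144)*(-354) + h(3) = (64/178 + 191/144)*(-354) - 12*3 = (64*(1/178) + 191*(1/144))*(-354) - 36 = (32/89 + 191/144)*(-354) - 36 = (21607/12816)*(-354) - 36 = -1274813/2136 - 36 = -1351709/2136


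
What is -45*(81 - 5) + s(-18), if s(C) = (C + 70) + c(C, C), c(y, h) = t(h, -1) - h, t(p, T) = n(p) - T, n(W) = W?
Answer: -3367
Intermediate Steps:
t(p, T) = p - T
c(y, h) = 1 (c(y, h) = (h - 1*(-1)) - h = (h + 1) - h = (1 + h) - h = 1)
s(C) = 71 + C (s(C) = (C + 70) + 1 = (70 + C) + 1 = 71 + C)
-45*(81 - 5) + s(-18) = -45*(81 - 5) + (71 - 18) = -45*76 + 53 = -3420 + 53 = -3367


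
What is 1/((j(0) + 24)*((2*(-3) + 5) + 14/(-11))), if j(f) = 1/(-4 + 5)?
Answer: -11/625 ≈ -0.017600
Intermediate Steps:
j(f) = 1 (j(f) = 1/1 = 1)
1/((j(0) + 24)*((2*(-3) + 5) + 14/(-11))) = 1/((1 + 24)*((2*(-3) + 5) + 14/(-11))) = 1/(25*((-6 + 5) + 14*(-1/11))) = 1/(25*(-1 - 14/11)) = 1/(25*(-25/11)) = (1/25)*(-11/25) = -11/625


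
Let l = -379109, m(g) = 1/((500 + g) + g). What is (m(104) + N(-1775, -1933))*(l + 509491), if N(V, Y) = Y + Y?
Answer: -178436046257/354 ≈ -5.0406e+8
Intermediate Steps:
m(g) = 1/(500 + 2*g)
N(V, Y) = 2*Y
(m(104) + N(-1775, -1933))*(l + 509491) = (1/(2*(250 + 104)) + 2*(-1933))*(-379109 + 509491) = ((1/2)/354 - 3866)*130382 = ((1/2)*(1/354) - 3866)*130382 = (1/708 - 3866)*130382 = -2737127/708*130382 = -178436046257/354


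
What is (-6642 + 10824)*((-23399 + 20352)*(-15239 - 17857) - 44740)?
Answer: 421540464504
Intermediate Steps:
(-6642 + 10824)*((-23399 + 20352)*(-15239 - 17857) - 44740) = 4182*(-3047*(-33096) - 44740) = 4182*(100843512 - 44740) = 4182*100798772 = 421540464504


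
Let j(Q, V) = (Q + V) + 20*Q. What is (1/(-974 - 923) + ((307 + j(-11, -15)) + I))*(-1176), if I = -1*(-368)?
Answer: -136720416/271 ≈ -5.0450e+5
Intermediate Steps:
j(Q, V) = V + 21*Q
I = 368
(1/(-974 - 923) + ((307 + j(-11, -15)) + I))*(-1176) = (1/(-974 - 923) + ((307 + (-15 + 21*(-11))) + 368))*(-1176) = (1/(-1897) + ((307 + (-15 - 231)) + 368))*(-1176) = (-1/1897 + ((307 - 246) + 368))*(-1176) = (-1/1897 + (61 + 368))*(-1176) = (-1/1897 + 429)*(-1176) = (813812/1897)*(-1176) = -136720416/271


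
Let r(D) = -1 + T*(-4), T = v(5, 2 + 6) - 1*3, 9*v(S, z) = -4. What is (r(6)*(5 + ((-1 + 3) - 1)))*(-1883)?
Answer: -433090/3 ≈ -1.4436e+5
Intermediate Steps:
v(S, z) = -4/9 (v(S, z) = (1/9)*(-4) = -4/9)
T = -31/9 (T = -4/9 - 1*3 = -4/9 - 3 = -31/9 ≈ -3.4444)
r(D) = 115/9 (r(D) = -1 - 31/9*(-4) = -1 + 124/9 = 115/9)
(r(6)*(5 + ((-1 + 3) - 1)))*(-1883) = (115*(5 + ((-1 + 3) - 1))/9)*(-1883) = (115*(5 + (2 - 1))/9)*(-1883) = (115*(5 + 1)/9)*(-1883) = ((115/9)*6)*(-1883) = (230/3)*(-1883) = -433090/3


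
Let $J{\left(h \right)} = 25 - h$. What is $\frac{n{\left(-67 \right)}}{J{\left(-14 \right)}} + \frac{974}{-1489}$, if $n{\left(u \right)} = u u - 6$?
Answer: $\frac{6637201}{58071} \approx 114.29$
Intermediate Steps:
$n{\left(u \right)} = -6 + u^{2}$ ($n{\left(u \right)} = u^{2} - 6 = -6 + u^{2}$)
$\frac{n{\left(-67 \right)}}{J{\left(-14 \right)}} + \frac{974}{-1489} = \frac{-6 + \left(-67\right)^{2}}{25 - -14} + \frac{974}{-1489} = \frac{-6 + 4489}{25 + 14} + 974 \left(- \frac{1}{1489}\right) = \frac{4483}{39} - \frac{974}{1489} = \frac{6637201}{58071}$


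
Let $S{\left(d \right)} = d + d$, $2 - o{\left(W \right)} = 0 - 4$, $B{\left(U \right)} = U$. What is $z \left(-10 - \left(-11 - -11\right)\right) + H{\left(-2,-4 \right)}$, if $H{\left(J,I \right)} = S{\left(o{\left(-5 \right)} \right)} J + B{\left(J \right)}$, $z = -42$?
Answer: $394$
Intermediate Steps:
$o{\left(W \right)} = 6$ ($o{\left(W \right)} = 2 - \left(0 - 4\right) = 2 - -4 = 2 + 4 = 6$)
$S{\left(d \right)} = 2 d$
$H{\left(J,I \right)} = 13 J$ ($H{\left(J,I \right)} = 2 \cdot 6 J + J = 12 J + J = 13 J$)
$z \left(-10 - \left(-11 - -11\right)\right) + H{\left(-2,-4 \right)} = - 42 \left(-10 - \left(-11 - -11\right)\right) + 13 \left(-2\right) = - 42 \left(-10 - \left(-11 + 11\right)\right) - 26 = - 42 \left(-10 - 0\right) - 26 = - 42 \left(-10 + 0\right) - 26 = \left(-42\right) \left(-10\right) - 26 = 420 - 26 = 394$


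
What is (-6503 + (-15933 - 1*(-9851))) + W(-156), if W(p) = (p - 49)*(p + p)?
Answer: 51375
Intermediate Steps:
W(p) = 2*p*(-49 + p) (W(p) = (-49 + p)*(2*p) = 2*p*(-49 + p))
(-6503 + (-15933 - 1*(-9851))) + W(-156) = (-6503 + (-15933 - 1*(-9851))) + 2*(-156)*(-49 - 156) = (-6503 + (-15933 + 9851)) + 2*(-156)*(-205) = (-6503 - 6082) + 63960 = -12585 + 63960 = 51375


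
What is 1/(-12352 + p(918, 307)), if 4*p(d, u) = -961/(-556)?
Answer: -2224/27469887 ≈ -8.0961e-5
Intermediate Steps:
p(d, u) = 961/2224 (p(d, u) = (-961/(-556))/4 = (-961*(-1/556))/4 = (1/4)*(961/556) = 961/2224)
1/(-12352 + p(918, 307)) = 1/(-12352 + 961/2224) = 1/(-27469887/2224) = -2224/27469887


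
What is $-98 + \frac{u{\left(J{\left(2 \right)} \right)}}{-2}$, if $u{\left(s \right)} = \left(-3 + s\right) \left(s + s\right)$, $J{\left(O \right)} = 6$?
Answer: $-116$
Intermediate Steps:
$u{\left(s \right)} = 2 s \left(-3 + s\right)$ ($u{\left(s \right)} = \left(-3 + s\right) 2 s = 2 s \left(-3 + s\right)$)
$-98 + \frac{u{\left(J{\left(2 \right)} \right)}}{-2} = -98 + \frac{2 \cdot 6 \left(-3 + 6\right)}{-2} = -98 - \frac{2 \cdot 6 \cdot 3}{2} = -98 - 18 = -116$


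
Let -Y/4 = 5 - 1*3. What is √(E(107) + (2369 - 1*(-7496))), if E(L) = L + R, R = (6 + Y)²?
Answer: 2*√2494 ≈ 99.880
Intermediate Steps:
Y = -8 (Y = -4*(5 - 1*3) = -4*(5 - 3) = -4*2 = -8)
R = 4 (R = (6 - 8)² = (-2)² = 4)
E(L) = 4 + L (E(L) = L + 4 = 4 + L)
√(E(107) + (2369 - 1*(-7496))) = √((4 + 107) + (2369 - 1*(-7496))) = √(111 + (2369 + 7496)) = √(111 + 9865) = √9976 = 2*√2494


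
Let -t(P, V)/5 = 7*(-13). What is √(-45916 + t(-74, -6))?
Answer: 13*I*√269 ≈ 213.22*I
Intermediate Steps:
t(P, V) = 455 (t(P, V) = -35*(-13) = -5*(-91) = 455)
√(-45916 + t(-74, -6)) = √(-45916 + 455) = √(-45461) = 13*I*√269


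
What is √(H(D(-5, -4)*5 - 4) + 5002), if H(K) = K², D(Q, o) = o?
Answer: √5578 ≈ 74.686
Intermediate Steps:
√(H(D(-5, -4)*5 - 4) + 5002) = √((-4*5 - 4)² + 5002) = √((-20 - 4)² + 5002) = √((-24)² + 5002) = √(576 + 5002) = √5578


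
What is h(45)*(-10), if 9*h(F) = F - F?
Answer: 0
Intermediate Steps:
h(F) = 0 (h(F) = (F - F)/9 = (1/9)*0 = 0)
h(45)*(-10) = 0*(-10) = 0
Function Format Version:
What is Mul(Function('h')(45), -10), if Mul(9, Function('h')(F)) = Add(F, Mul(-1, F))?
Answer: 0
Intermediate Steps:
Function('h')(F) = 0 (Function('h')(F) = Mul(Rational(1, 9), Add(F, Mul(-1, F))) = Mul(Rational(1, 9), 0) = 0)
Mul(Function('h')(45), -10) = Mul(0, -10) = 0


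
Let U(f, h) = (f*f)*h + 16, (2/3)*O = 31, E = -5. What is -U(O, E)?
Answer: 43181/4 ≈ 10795.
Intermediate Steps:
O = 93/2 (O = (3/2)*31 = 93/2 ≈ 46.500)
U(f, h) = 16 + h*f**2 (U(f, h) = f**2*h + 16 = h*f**2 + 16 = 16 + h*f**2)
-U(O, E) = -(16 - 5*(93/2)**2) = -(16 - 5*8649/4) = -(16 - 43245/4) = -1*(-43181/4) = 43181/4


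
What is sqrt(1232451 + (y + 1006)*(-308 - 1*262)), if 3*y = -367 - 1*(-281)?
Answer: sqrt(675371) ≈ 821.81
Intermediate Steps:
y = -86/3 (y = (-367 - 1*(-281))/3 = (-367 + 281)/3 = (1/3)*(-86) = -86/3 ≈ -28.667)
sqrt(1232451 + (y + 1006)*(-308 - 1*262)) = sqrt(1232451 + (-86/3 + 1006)*(-308 - 1*262)) = sqrt(1232451 + 2932*(-308 - 262)/3) = sqrt(1232451 + (2932/3)*(-570)) = sqrt(1232451 - 557080) = sqrt(675371)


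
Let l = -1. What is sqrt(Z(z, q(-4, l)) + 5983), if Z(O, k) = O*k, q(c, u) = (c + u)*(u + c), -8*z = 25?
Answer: sqrt(94478)/4 ≈ 76.843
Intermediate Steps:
z = -25/8 (z = -1/8*25 = -25/8 ≈ -3.1250)
q(c, u) = (c + u)**2 (q(c, u) = (c + u)*(c + u) = (c + u)**2)
sqrt(Z(z, q(-4, l)) + 5983) = sqrt(-25*(-4 - 1)**2/8 + 5983) = sqrt(-25/8*(-5)**2 + 5983) = sqrt(-25/8*25 + 5983) = sqrt(-625/8 + 5983) = sqrt(47239/8) = sqrt(94478)/4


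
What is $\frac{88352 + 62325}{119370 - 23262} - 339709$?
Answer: $- \frac{32648601895}{96108} \approx -3.3971 \cdot 10^{5}$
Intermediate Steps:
$\frac{88352 + 62325}{119370 - 23262} - 339709 = \frac{150677}{96108} - 339709 = - \frac{32648601895}{96108}$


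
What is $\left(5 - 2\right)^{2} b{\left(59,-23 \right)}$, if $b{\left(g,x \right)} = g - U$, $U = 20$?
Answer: $351$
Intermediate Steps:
$b{\left(g,x \right)} = -20 + g$ ($b{\left(g,x \right)} = g - 20 = -20 + g$)
$\left(5 - 2\right)^{2} b{\left(59,-23 \right)} = \left(5 - 2\right)^{2} \left(-20 + 59\right) = 3^{2} \cdot 39 = 9 \cdot 39 = 351$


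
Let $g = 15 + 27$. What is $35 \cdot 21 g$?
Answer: $30870$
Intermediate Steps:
$g = 42$
$35 \cdot 21 g = 35 \cdot 21 \cdot 42 = 735 \cdot 42 = 30870$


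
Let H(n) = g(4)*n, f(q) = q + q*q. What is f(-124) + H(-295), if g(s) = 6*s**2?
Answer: -13068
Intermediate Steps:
f(q) = q + q**2
H(n) = 96*n (H(n) = (6*4**2)*n = (6*16)*n = 96*n)
f(-124) + H(-295) = -124*(1 - 124) + 96*(-295) = -124*(-123) - 28320 = 15252 - 28320 = -13068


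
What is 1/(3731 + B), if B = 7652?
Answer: 1/11383 ≈ 8.7850e-5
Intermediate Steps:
1/(3731 + B) = 1/(3731 + 7652) = 1/11383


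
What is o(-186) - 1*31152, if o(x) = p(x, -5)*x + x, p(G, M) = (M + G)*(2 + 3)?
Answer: 146292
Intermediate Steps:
p(G, M) = 5*G + 5*M (p(G, M) = (G + M)*5 = 5*G + 5*M)
o(x) = x + x*(-25 + 5*x) (o(x) = (5*x + 5*(-5))*x + x = (5*x - 25)*x + x = (-25 + 5*x)*x + x = x*(-25 + 5*x) + x = x + x*(-25 + 5*x))
o(-186) - 1*31152 = -186*(-24 + 5*(-186)) - 1*31152 = -186*(-24 - 930) - 31152 = -186*(-954) - 31152 = 177444 - 31152 = 146292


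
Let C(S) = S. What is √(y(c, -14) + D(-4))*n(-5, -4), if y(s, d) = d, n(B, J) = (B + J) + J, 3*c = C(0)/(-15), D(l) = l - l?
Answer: -13*I*√14 ≈ -48.642*I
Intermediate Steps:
D(l) = 0
c = 0 (c = (0/(-15))/3 = (0*(-1/15))/3 = (⅓)*0 = 0)
n(B, J) = B + 2*J
√(y(c, -14) + D(-4))*n(-5, -4) = √(-14 + 0)*(-5 + 2*(-4)) = √(-14)*(-5 - 8) = (I*√14)*(-13) = -13*I*√14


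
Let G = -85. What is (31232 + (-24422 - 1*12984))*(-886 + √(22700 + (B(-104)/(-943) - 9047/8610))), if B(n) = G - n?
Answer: 5470164 - 1911*√5267210059230/4715 ≈ 4.5400e+6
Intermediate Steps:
B(n) = -85 - n
(31232 + (-24422 - 1*12984))*(-886 + √(22700 + (B(-104)/(-943) - 9047/8610))) = (31232 + (-24422 - 1*12984))*(-886 + √(22700 + ((-85 - 1*(-104))/(-943) - 9047/8610))) = (31232 + (-24422 - 12984))*(-886 + √(22700 + ((-85 + 104)*(-1/943) - 9047*1/8610))) = (31232 - 37406)*(-886 + √(22700 + (19*(-1/943) - 9047/8610))) = -6174*(-886 + √(22700 + (-19/943 - 9047/8610))) = -6174*(-886 + √(22700 - 212071/198030)) = -6174*(-886 + √(4495068929/198030)) = -6174*(-886 + 13*√5267210059230/198030) = 5470164 - 1911*√5267210059230/4715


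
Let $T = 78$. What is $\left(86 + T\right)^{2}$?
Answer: $26896$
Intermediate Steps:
$\left(86 + T\right)^{2} = \left(86 + 78\right)^{2} = 164^{2} = 26896$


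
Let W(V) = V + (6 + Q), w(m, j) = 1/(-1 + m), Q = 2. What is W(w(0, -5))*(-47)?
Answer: -329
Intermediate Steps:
W(V) = 8 + V (W(V) = V + (6 + 2) = V + 8 = 8 + V)
W(w(0, -5))*(-47) = (8 + 1/(-1 + 0))*(-47) = (8 + 1/(-1))*(-47) = (8 - 1)*(-47) = 7*(-47) = -329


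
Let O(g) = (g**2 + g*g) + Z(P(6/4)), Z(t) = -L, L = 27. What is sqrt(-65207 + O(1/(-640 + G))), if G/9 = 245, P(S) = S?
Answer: 36*I*sqrt(123281438)/1565 ≈ 255.41*I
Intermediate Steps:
G = 2205 (G = 9*245 = 2205)
Z(t) = -27 (Z(t) = -1*27 = -27)
O(g) = -27 + 2*g**2 (O(g) = (g**2 + g*g) - 27 = (g**2 + g**2) - 27 = 2*g**2 - 27 = -27 + 2*g**2)
sqrt(-65207 + O(1/(-640 + G))) = sqrt(-65207 + (-27 + 2*(1/(-640 + 2205))**2)) = sqrt(-65207 + (-27 + 2*(1/1565)**2)) = sqrt(-65207 + (-27 + 2*(1/2449225))) = sqrt(-65207 + (-27 + 2/2449225)) = sqrt(-65207 - 66129073/2449225) = sqrt(-159772743648/2449225) = 36*I*sqrt(123281438)/1565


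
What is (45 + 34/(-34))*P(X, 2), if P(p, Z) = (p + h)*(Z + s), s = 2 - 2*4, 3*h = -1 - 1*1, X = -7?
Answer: 4048/3 ≈ 1349.3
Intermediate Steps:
h = -2/3 (h = (-1 - 1*1)/3 = (-1 - 1)/3 = (1/3)*(-2) = -2/3 ≈ -0.66667)
s = -6 (s = 2 - 8 = -6)
P(p, Z) = (-6 + Z)*(-2/3 + p) (P(p, Z) = (p - 2/3)*(Z - 6) = (-2/3 + p)*(-6 + Z) = (-6 + Z)*(-2/3 + p))
(45 + 34/(-34))*P(X, 2) = (45 + 34/(-34))*(4 - 6*(-7) - 2/3*2 + 2*(-7)) = (45 + 34*(-1/34))*(4 + 42 - 4/3 - 14) = (45 - 1)*(92/3) = 44*(92/3) = 4048/3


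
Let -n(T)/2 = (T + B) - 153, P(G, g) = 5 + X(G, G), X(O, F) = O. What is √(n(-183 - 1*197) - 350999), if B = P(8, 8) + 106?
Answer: I*√350171 ≈ 591.75*I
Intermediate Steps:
P(G, g) = 5 + G
B = 119 (B = (5 + 8) + 106 = 13 + 106 = 119)
n(T) = 68 - 2*T (n(T) = -2*((T + 119) - 153) = -2*((119 + T) - 153) = -2*(-34 + T) = 68 - 2*T)
√(n(-183 - 1*197) - 350999) = √((68 - 2*(-183 - 1*197)) - 350999) = √((68 - 2*(-183 - 197)) - 350999) = √((68 - 2*(-380)) - 350999) = √((68 + 760) - 350999) = √(828 - 350999) = √(-350171) = I*√350171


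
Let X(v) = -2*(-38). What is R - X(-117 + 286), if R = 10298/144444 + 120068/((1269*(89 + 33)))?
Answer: -140051246053/1863544266 ≈ -75.153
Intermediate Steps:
X(v) = 76
R = 1578118163/1863544266 (R = 10298*(1/144444) + 120068/((1269*122)) = 5149/72222 + 120068/154818 = 5149/72222 + 120068*(1/154818) = 5149/72222 + 60034/77409 = 1578118163/1863544266 ≈ 0.84684)
R - X(-117 + 286) = 1578118163/1863544266 - 1*76 = 1578118163/1863544266 - 76 = -140051246053/1863544266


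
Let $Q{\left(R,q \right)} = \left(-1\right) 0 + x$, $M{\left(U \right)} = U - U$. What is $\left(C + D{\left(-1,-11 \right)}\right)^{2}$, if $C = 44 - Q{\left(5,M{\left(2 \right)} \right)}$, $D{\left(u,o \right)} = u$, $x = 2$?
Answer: $1681$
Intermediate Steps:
$M{\left(U \right)} = 0$
$Q{\left(R,q \right)} = 2$ ($Q{\left(R,q \right)} = \left(-1\right) 0 + 2 = 0 + 2 = 2$)
$C = 42$ ($C = 44 - 2 = 42$)
$\left(C + D{\left(-1,-11 \right)}\right)^{2} = \left(42 - 1\right)^{2} = 41^{2} = 1681$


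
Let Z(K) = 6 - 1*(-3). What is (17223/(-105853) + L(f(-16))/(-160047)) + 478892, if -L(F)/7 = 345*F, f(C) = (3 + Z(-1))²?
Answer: 901462374043219/1882383899 ≈ 4.7889e+5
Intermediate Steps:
Z(K) = 9 (Z(K) = 6 + 3 = 9)
f(C) = 144 (f(C) = (3 + 9)² = 12² = 144)
L(F) = -2415*F
(17223/(-105853) + L(f(-16))/(-160047)) + 478892 = (17223/(-105853) - 2415*144/(-160047)) + 478892 = (17223*(-1/105853) - 347760*(-1/160047)) + 478892 = (-17223/105853 + 38640/17783) + 478892 = 3783883311/1882383899 + 478892 = 901462374043219/1882383899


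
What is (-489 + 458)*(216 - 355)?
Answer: 4309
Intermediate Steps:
(-489 + 458)*(216 - 355) = -31*(-139) = 4309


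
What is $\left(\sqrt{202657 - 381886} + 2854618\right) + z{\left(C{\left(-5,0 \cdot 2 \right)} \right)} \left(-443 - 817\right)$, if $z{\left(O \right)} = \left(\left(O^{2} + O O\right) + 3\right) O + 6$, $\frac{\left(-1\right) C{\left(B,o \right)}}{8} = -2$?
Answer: $-7535342 + i \sqrt{179229} \approx -7.5353 \cdot 10^{6} + 423.35 i$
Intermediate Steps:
$C{\left(B,o \right)} = 16$ ($C{\left(B,o \right)} = \left(-8\right) \left(-2\right) = 16$)
$z{\left(O \right)} = 6 + O \left(3 + 2 O^{2}\right)$ ($z{\left(O \right)} = \left(\left(O^{2} + O^{2}\right) + 3\right) O + 6 = \left(2 O^{2} + 3\right) O + 6 = \left(3 + 2 O^{2}\right) O + 6 = O \left(3 + 2 O^{2}\right) + 6 = 6 + O \left(3 + 2 O^{2}\right)$)
$\left(\sqrt{202657 - 381886} + 2854618\right) + z{\left(C{\left(-5,0 \cdot 2 \right)} \right)} \left(-443 - 817\right) = \left(\sqrt{202657 - 381886} + 2854618\right) + \left(6 + 2 \cdot 16^{3} + 3 \cdot 16\right) \left(-443 - 817\right) = \left(\sqrt{-179229} + 2854618\right) + \left(6 + 2 \cdot 4096 + 48\right) \left(-1260\right) = \left(i \sqrt{179229} + 2854618\right) + \left(6 + 8192 + 48\right) \left(-1260\right) = \left(2854618 + i \sqrt{179229}\right) + 8246 \left(-1260\right) = \left(2854618 + i \sqrt{179229}\right) - 10389960 = -7535342 + i \sqrt{179229}$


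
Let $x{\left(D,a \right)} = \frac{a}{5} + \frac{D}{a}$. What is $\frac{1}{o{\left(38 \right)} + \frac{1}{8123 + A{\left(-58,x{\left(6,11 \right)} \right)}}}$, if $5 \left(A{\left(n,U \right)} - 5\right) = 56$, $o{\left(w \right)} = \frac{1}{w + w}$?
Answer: $\frac{773224}{10269} \approx 75.297$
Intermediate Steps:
$o{\left(w \right)} = \frac{1}{2 w}$
$x{\left(D,a \right)} = \frac{a}{5} + \frac{D}{a}$ ($x{\left(D,a \right)} = a \frac{1}{5} + \frac{D}{a} = \frac{a}{5} + \frac{D}{a}$)
$A{\left(n,U \right)} = \frac{81}{5}$ ($A{\left(n,U \right)} = 5 + \frac{1}{5} \cdot 56 = 5 + \frac{56}{5} = \frac{81}{5}$)
$\frac{1}{o{\left(38 \right)} + \frac{1}{8123 + A{\left(-58,x{\left(6,11 \right)} \right)}}} = \frac{1}{\frac{1}{2 \cdot 38} + \frac{1}{8123 + \frac{81}{5}}} = \frac{1}{\frac{1}{2} \cdot \frac{1}{38} + \frac{1}{\frac{40696}{5}}} = \frac{1}{\frac{1}{76} + \frac{5}{40696}} = \frac{1}{\frac{10269}{773224}} = \frac{773224}{10269}$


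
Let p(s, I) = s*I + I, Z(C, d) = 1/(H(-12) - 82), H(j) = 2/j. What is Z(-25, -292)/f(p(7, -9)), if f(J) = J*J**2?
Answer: 1/30668544 ≈ 3.2607e-8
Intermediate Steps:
Z(C, d) = -6/493 (Z(C, d) = 1/(2/(-12) - 82) = 1/(2*(-1/12) - 82) = 1/(-1/6 - 82) = 1/(-493/6) = -6/493)
p(s, I) = I + I*s (p(s, I) = I*s + I = I + I*s)
f(J) = J**3
Z(-25, -292)/f(p(7, -9)) = -6*(-1/(729*(1 + 7)**3))/493 = -6/(493*((-9*8)**3)) = -6/(493*((-72)**3)) = -6/493/(-373248) = -6/493*(-1/373248) = 1/30668544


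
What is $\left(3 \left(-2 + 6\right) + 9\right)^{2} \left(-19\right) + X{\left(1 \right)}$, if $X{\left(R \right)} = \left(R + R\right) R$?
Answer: $-8377$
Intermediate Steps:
$X{\left(R \right)} = 2 R^{2}$ ($X{\left(R \right)} = 2 R R = 2 R^{2}$)
$\left(3 \left(-2 + 6\right) + 9\right)^{2} \left(-19\right) + X{\left(1 \right)} = \left(3 \left(-2 + 6\right) + 9\right)^{2} \left(-19\right) + 2 \cdot 1^{2} = \left(3 \cdot 4 + 9\right)^{2} \left(-19\right) + 2 \cdot 1 = \left(12 + 9\right)^{2} \left(-19\right) + 2 = 21^{2} \left(-19\right) + 2 = 441 \left(-19\right) + 2 = -8379 + 2 = -8377$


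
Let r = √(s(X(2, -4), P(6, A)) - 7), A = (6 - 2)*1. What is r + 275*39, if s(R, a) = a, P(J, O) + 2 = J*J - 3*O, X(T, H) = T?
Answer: 10725 + √15 ≈ 10729.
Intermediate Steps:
A = 4 (A = 4*1 = 4)
P(J, O) = -2 + J² - 3*O (P(J, O) = -2 + (J*J - 3*O) = -2 + (J² - 3*O) = -2 + J² - 3*O)
r = √15 (r = √((-2 + 6² - 3*4) - 7) = √((-2 + 36 - 12) - 7) = √(22 - 7) = √15 ≈ 3.8730)
r + 275*39 = √15 + 275*39 = √15 + 10725 = 10725 + √15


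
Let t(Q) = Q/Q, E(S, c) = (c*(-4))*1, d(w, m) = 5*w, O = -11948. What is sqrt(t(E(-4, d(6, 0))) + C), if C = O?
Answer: I*sqrt(11947) ≈ 109.3*I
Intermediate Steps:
C = -11948
E(S, c) = -4*c (E(S, c) = -4*c*1 = -4*c)
t(Q) = 1
sqrt(t(E(-4, d(6, 0))) + C) = sqrt(1 - 11948) = sqrt(-11947) = I*sqrt(11947)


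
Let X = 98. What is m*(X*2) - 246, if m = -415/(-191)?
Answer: 34354/191 ≈ 179.86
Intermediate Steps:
m = 415/191 (m = -415*(-1/191) = 415/191 ≈ 2.1728)
m*(X*2) - 246 = 415*(98*2)/191 - 246 = (415/191)*196 - 246 = 81340/191 - 246 = 34354/191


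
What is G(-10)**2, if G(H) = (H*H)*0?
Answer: 0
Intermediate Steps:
G(H) = 0 (G(H) = H**2*0 = 0)
G(-10)**2 = 0**2 = 0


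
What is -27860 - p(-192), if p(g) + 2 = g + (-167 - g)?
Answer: -27691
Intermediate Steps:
p(g) = -169 (p(g) = -2 + (g + (-167 - g)) = -2 - 167 = -169)
-27860 - p(-192) = -27860 - 1*(-169) = -27860 + 169 = -27691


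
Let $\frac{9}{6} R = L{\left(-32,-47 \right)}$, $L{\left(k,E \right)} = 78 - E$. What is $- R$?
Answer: $- \frac{250}{3} \approx -83.333$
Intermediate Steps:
$R = \frac{250}{3}$ ($R = \frac{2 \left(78 - -47\right)}{3} = \frac{2 \left(78 + 47\right)}{3} = \frac{2}{3} \cdot 125 = \frac{250}{3} \approx 83.333$)
$- R = \left(-1\right) \frac{250}{3} = - \frac{250}{3}$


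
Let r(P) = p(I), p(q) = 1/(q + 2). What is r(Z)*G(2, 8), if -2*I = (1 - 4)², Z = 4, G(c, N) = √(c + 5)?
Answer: -2*√7/5 ≈ -1.0583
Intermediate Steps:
G(c, N) = √(5 + c)
I = -9/2 (I = -(1 - 4)²/2 = -½*(-3)² = -½*9 = -9/2 ≈ -4.5000)
p(q) = 1/(2 + q)
r(P) = -⅖ (r(P) = 1/(2 - 9/2) = 1/(-5/2) = -⅖)
r(Z)*G(2, 8) = -2*√(5 + 2)/5 = -2*√7/5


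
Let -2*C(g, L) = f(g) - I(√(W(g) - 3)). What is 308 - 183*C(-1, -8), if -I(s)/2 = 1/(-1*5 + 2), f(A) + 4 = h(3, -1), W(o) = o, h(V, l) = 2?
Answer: 64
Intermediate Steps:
f(A) = -2 (f(A) = -4 + 2 = -2)
I(s) = ⅔ (I(s) = -2/(-1*5 + 2) = -2/(-5 + 2) = -2/(-3) = -2*(-⅓) = ⅔)
C(g, L) = 4/3 (C(g, L) = -(-2 - 1*⅔)/2 = -(-2 - ⅔)/2 = -½*(-8/3) = 4/3)
308 - 183*C(-1, -8) = 308 - 183*4/3 = 308 - 244 = 64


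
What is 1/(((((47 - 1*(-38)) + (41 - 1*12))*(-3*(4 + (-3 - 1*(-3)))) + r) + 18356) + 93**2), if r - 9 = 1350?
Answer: 1/26996 ≈ 3.7043e-5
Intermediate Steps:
r = 1359 (r = 9 + 1350 = 1359)
1/(((((47 - 1*(-38)) + (41 - 1*12))*(-3*(4 + (-3 - 1*(-3)))) + r) + 18356) + 93**2) = 1/(((((47 - 1*(-38)) + (41 - 1*12))*(-3*(4 + (-3 - 1*(-3)))) + 1359) + 18356) + 93**2) = 1/(((((47 + 38) + (41 - 12))*(-3*(4 + (-3 + 3))) + 1359) + 18356) + 8649) = 1/((((85 + 29)*(-3*(4 + 0)) + 1359) + 18356) + 8649) = 1/(((114*(-3*4) + 1359) + 18356) + 8649) = 1/(((114*(-12) + 1359) + 18356) + 8649) = 1/(((-1368 + 1359) + 18356) + 8649) = 1/((-9 + 18356) + 8649) = 1/(18347 + 8649) = 1/26996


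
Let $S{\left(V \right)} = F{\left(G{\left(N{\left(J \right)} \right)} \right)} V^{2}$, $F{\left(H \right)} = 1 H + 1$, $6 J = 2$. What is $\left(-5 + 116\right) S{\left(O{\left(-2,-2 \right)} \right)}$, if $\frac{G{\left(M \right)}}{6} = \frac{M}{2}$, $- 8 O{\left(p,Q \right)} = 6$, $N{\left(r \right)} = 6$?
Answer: $\frac{18981}{16} \approx 1186.3$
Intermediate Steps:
$J = \frac{1}{3}$ ($J = \frac{1}{6} \cdot 2 = \frac{1}{3} \approx 0.33333$)
$O{\left(p,Q \right)} = - \frac{3}{4}$ ($O{\left(p,Q \right)} = \left(- \frac{1}{8}\right) 6 = - \frac{3}{4}$)
$G{\left(M \right)} = 3 M$ ($G{\left(M \right)} = 6 \frac{M}{2} = 3 M$)
$F{\left(H \right)} = 1 + H$ ($F{\left(H \right)} = H + 1 = 1 + H$)
$S{\left(V \right)} = 19 V^{2}$ ($S{\left(V \right)} = \left(1 + 3 \cdot 6\right) V^{2} = \left(1 + 18\right) V^{2} = 19 V^{2}$)
$\left(-5 + 116\right) S{\left(O{\left(-2,-2 \right)} \right)} = \left(-5 + 116\right) 19 \left(- \frac{3}{4}\right)^{2} = 111 \cdot 19 \cdot \frac{9}{16} = 111 \cdot \frac{171}{16} = \frac{18981}{16}$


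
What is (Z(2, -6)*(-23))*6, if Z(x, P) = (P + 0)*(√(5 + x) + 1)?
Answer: 828 + 828*√7 ≈ 3018.7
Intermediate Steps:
Z(x, P) = P*(1 + √(5 + x))
(Z(2, -6)*(-23))*6 = (-6*(1 + √(5 + 2))*(-23))*6 = (-6*(1 + √7)*(-23))*6 = ((-6 - 6*√7)*(-23))*6 = (138 + 138*√7)*6 = 828 + 828*√7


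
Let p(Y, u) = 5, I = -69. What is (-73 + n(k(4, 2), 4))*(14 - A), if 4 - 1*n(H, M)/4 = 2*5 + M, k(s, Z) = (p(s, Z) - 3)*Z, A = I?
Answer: -9379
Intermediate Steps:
A = -69
k(s, Z) = 2*Z (k(s, Z) = (5 - 3)*Z = 2*Z)
n(H, M) = -24 - 4*M (n(H, M) = 16 - 4*(2*5 + M) = 16 - 4*(10 + M) = 16 + (-40 - 4*M) = -24 - 4*M)
(-73 + n(k(4, 2), 4))*(14 - A) = (-73 + (-24 - 4*4))*(14 - 1*(-69)) = (-73 + (-24 - 16))*(14 + 69) = (-73 - 40)*83 = -113*83 = -9379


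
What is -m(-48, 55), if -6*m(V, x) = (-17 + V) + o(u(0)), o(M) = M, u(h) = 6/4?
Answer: -127/12 ≈ -10.583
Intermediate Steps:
u(h) = 3/2 (u(h) = 6*(1/4) = 3/2)
m(V, x) = 31/12 - V/6 (m(V, x) = -((-17 + V) + 3/2)/6 = -(-31/2 + V)/6 = 31/12 - V/6)
-m(-48, 55) = -(31/12 - 1/6*(-48)) = -(31/12 + 8) = -1*127/12 = -127/12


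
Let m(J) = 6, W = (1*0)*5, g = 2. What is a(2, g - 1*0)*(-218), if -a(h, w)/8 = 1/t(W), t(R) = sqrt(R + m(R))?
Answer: 872*sqrt(6)/3 ≈ 711.99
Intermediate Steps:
W = 0 (W = 0*5 = 0)
t(R) = sqrt(6 + R) (t(R) = sqrt(R + 6) = sqrt(6 + R))
a(h, w) = -4*sqrt(6)/3 (a(h, w) = -8/sqrt(6 + 0) = -8*sqrt(6)/6 = -4*sqrt(6)/3)
a(2, g - 1*0)*(-218) = -4*sqrt(6)/3*(-218) = 872*sqrt(6)/3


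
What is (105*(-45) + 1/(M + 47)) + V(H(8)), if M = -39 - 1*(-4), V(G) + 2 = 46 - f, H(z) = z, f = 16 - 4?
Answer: -56315/12 ≈ -4692.9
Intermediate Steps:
f = 12
V(G) = 32 (V(G) = -2 + (46 - 1*12) = -2 + (46 - 12) = -2 + 34 = 32)
M = -35 (M = -39 + 4 = -35)
(105*(-45) + 1/(M + 47)) + V(H(8)) = (105*(-45) + 1/(-35 + 47)) + 32 = (-4725 + 1/12) + 32 = -56699/12 + 32 = -56315/12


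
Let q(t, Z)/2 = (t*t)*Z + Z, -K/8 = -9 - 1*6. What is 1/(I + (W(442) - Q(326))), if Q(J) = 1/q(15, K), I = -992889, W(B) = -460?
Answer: -54240/53879249761 ≈ -1.0067e-6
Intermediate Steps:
K = 120 (K = -8*(-9 - 1*6) = -8*(-9 - 6) = -8*(-15) = 120)
q(t, Z) = 2*Z + 2*Z*t² (q(t, Z) = 2*((t*t)*Z + Z) = 2*(t²*Z + Z) = 2*(Z*t² + Z) = 2*(Z + Z*t²) = 2*Z + 2*Z*t²)
Q(J) = 1/54240 (Q(J) = 1/(2*120*(1 + 15²)) = 1/(2*120*(1 + 225)) = 1/(2*120*226) = 1/54240)
1/(I + (W(442) - Q(326))) = 1/(-992889 + (-460 - 1*1/54240)) = 1/(-992889 + (-460 - 1/54240)) = 1/(-992889 - 24950401/54240) = 1/(-53879249761/54240) = -54240/53879249761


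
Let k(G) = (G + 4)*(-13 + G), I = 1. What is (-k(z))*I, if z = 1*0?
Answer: 52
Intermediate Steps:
z = 0
k(G) = (-13 + G)*(4 + G) (k(G) = (4 + G)*(-13 + G) = (-13 + G)*(4 + G))
(-k(z))*I = -(-52 + 0**2 - 9*0)*1 = -(-52 + 0 + 0)*1 = -1*(-52)*1 = 52*1 = 52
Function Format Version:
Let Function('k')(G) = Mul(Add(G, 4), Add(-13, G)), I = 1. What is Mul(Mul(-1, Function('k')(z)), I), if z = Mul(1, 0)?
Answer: 52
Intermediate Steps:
z = 0
Function('k')(G) = Mul(Add(-13, G), Add(4, G)) (Function('k')(G) = Mul(Add(4, G), Add(-13, G)) = Mul(Add(-13, G), Add(4, G)))
Mul(Mul(-1, Function('k')(z)), I) = Mul(Mul(-1, Add(-52, Pow(0, 2), Mul(-9, 0))), 1) = Mul(Mul(-1, Add(-52, 0, 0)), 1) = Mul(Mul(-1, -52), 1) = Mul(52, 1) = 52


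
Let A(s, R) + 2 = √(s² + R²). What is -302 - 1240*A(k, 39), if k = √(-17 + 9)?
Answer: 2178 - 1240*√1513 ≈ -46055.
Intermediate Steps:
k = 2*I*√2 (k = √(-8) = 2*I*√2 ≈ 2.8284*I)
A(s, R) = -2 + √(R² + s²) (A(s, R) = -2 + √(s² + R²) = -2 + √(R² + s²))
-302 - 1240*A(k, 39) = -302 - 1240*(-2 + √(39² + (2*I*√2)²)) = -302 - 1240*(-2 + √(1521 - 8)) = -302 - 1240*(-2 + √1513) = -302 + (2480 - 1240*√1513) = 2178 - 1240*√1513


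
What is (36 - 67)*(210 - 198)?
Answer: -372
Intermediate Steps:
(36 - 67)*(210 - 198) = -31*12 = -372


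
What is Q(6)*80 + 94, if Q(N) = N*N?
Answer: 2974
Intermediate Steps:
Q(N) = N**2
Q(6)*80 + 94 = 6**2*80 + 94 = 36*80 + 94 = 2880 + 94 = 2974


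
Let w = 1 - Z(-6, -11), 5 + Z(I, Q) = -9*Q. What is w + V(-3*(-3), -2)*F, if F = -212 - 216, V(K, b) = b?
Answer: 763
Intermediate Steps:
Z(I, Q) = -5 - 9*Q
F = -428
w = -93 (w = 1 - (-5 - 9*(-11)) = 1 - (-5 + 99) = 1 - 1*94 = 1 - 94 = -93)
w + V(-3*(-3), -2)*F = -93 - 2*(-428) = -93 + 856 = 763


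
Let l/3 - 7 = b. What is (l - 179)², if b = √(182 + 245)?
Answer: 28807 - 948*√427 ≈ 9217.5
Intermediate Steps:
b = √427 ≈ 20.664
l = 21 + 3*√427 ≈ 82.992
(l - 179)² = ((21 + 3*√427) - 179)² = (-158 + 3*√427)²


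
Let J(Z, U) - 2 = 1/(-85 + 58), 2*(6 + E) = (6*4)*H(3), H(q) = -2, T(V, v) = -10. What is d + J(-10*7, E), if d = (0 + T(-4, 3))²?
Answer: 2753/27 ≈ 101.96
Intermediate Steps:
d = 100 (d = (0 - 10)² = (-10)² = 100)
E = -30 (E = -6 + ((6*4)*(-2))/2 = -6 + (24*(-2))/2 = -6 + (½)*(-48) = -6 - 24 = -30)
J(Z, U) = 53/27 (J(Z, U) = 2 + 1/(-85 + 58) = 2 + 1/(-27) = 2 - 1/27 = 53/27)
d + J(-10*7, E) = 100 + 53/27 = 2753/27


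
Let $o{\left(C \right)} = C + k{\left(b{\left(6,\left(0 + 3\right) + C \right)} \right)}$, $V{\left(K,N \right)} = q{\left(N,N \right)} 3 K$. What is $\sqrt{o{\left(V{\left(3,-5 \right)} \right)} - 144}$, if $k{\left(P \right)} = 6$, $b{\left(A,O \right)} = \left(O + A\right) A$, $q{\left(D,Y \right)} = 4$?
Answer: $i \sqrt{102} \approx 10.1 i$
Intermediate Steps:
$b{\left(A,O \right)} = A \left(A + O\right)$ ($b{\left(A,O \right)} = \left(A + O\right) A = A \left(A + O\right)$)
$V{\left(K,N \right)} = 12 K$ ($V{\left(K,N \right)} = 4 \cdot 3 K = 12 K$)
$o{\left(C \right)} = 6 + C$ ($o{\left(C \right)} = C + 6 = 6 + C$)
$\sqrt{o{\left(V{\left(3,-5 \right)} \right)} - 144} = \sqrt{\left(6 + 12 \cdot 3\right) - 144} = \sqrt{\left(6 + 36\right) - 144} = \sqrt{42 - 144} = \sqrt{-102} = i \sqrt{102}$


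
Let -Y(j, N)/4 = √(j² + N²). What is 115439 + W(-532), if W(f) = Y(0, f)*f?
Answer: 1247535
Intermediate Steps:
Y(j, N) = -4*√(N² + j²) (Y(j, N) = -4*√(j² + N²) = -4*√(N² + j²))
W(f) = -4*f*√(f²) (W(f) = (-4*√(f² + 0²))*f = (-4*√(f² + 0))*f = (-4*√(f²))*f = -4*f*√(f²))
115439 + W(-532) = 115439 - 4*(-532)*√((-532)²) = 115439 - 4*(-532)*√283024 = 115439 - 4*(-532)*532 = 115439 + 1132096 = 1247535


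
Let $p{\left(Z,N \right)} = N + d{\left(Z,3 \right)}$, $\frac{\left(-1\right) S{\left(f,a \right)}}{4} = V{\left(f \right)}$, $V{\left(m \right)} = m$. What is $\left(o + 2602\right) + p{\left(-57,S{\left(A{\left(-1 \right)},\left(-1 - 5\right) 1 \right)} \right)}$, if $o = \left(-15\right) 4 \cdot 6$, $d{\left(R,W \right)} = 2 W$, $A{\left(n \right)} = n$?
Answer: $2252$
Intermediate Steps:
$S{\left(f,a \right)} = - 4 f$
$o = -360$ ($o = \left(-60\right) 6 = -360$)
$p{\left(Z,N \right)} = 6 + N$ ($p{\left(Z,N \right)} = N + 2 \cdot 3 = N + 6 = 6 + N$)
$\left(o + 2602\right) + p{\left(-57,S{\left(A{\left(-1 \right)},\left(-1 - 5\right) 1 \right)} \right)} = \left(-360 + 2602\right) + \left(6 - -4\right) = 2242 + \left(6 + 4\right) = 2242 + 10 = 2252$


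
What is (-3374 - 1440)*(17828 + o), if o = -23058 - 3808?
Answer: 43508932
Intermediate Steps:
o = -26866
(-3374 - 1440)*(17828 + o) = (-3374 - 1440)*(17828 - 26866) = -4814*(-9038) = 43508932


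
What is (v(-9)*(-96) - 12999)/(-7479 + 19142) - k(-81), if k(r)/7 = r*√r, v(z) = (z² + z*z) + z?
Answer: -27687/11663 + 5103*I ≈ -2.3739 + 5103.0*I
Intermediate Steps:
v(z) = z + 2*z² (v(z) = (z² + z²) + z = 2*z² + z = z + 2*z²)
k(r) = 7*r^(3/2) (k(r) = 7*(r*√r) = 7*r^(3/2))
(v(-9)*(-96) - 12999)/(-7479 + 19142) - k(-81) = (-9*(1 + 2*(-9))*(-96) - 12999)/(-7479 + 19142) - 7*(-81)^(3/2) = (-9*(1 - 18)*(-96) - 12999)/11663 - 7*(-729*I) = (-9*(-17)*(-96) - 12999)*(1/11663) - (-5103)*I = (153*(-96) - 12999)*(1/11663) + 5103*I = (-14688 - 12999)*(1/11663) + 5103*I = -27687*1/11663 + 5103*I = -27687/11663 + 5103*I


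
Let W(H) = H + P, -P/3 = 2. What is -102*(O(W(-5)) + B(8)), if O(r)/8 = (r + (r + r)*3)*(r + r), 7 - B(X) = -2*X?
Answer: -1384650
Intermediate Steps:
P = -6 (P = -3*2 = -6)
B(X) = 7 + 2*X (B(X) = 7 - (-2)*X = 7 + 2*X)
W(H) = -6 + H (W(H) = H - 6 = -6 + H)
O(r) = 112*r² (O(r) = 8*((r + (r + r)*3)*(r + r)) = 8*((r + (2*r)*3)*(2*r)) = 8*((r + 6*r)*(2*r)) = 8*((7*r)*(2*r)) = 8*(14*r²) = 112*r²)
-102*(O(W(-5)) + B(8)) = -102*(112*(-6 - 5)² + (7 + 2*8)) = -102*(112*(-11)² + (7 + 16)) = -102*(112*121 + 23) = -102*(13552 + 23) = -102*13575 = -1384650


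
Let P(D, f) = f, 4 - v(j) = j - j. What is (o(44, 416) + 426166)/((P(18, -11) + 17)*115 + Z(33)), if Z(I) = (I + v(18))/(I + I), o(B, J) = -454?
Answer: 4013856/6511 ≈ 616.47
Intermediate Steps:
v(j) = 4 (v(j) = 4 - (j - j) = 4 - 1*0 = 4 + 0 = 4)
Z(I) = (4 + I)/(2*I) (Z(I) = (I + 4)/(I + I) = (4 + I)/((2*I)) = (4 + I)*(1/(2*I)) = (4 + I)/(2*I))
(o(44, 416) + 426166)/((P(18, -11) + 17)*115 + Z(33)) = (-454 + 426166)/((-11 + 17)*115 + (½)*(4 + 33)/33) = 425712/(6*115 + (½)*(1/33)*37) = 425712/(690 + 37/66) = 425712/(45577/66) = 425712*(66/45577) = 4013856/6511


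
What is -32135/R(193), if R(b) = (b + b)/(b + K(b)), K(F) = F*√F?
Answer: -32135/2 - 32135*√193/2 ≈ -2.3928e+5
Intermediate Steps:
K(F) = F^(3/2)
R(b) = 2*b/(b + b^(3/2)) (R(b) = (b + b)/(b + b^(3/2)) = (2*b)/(b + b^(3/2)) = 2*b/(b + b^(3/2)))
-32135/R(193) = -(32135/2 + 32135*√193/2) = -32135*(½ + √193/2) = -32135/2 - 32135*√193/2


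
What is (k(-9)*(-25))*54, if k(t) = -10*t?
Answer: -121500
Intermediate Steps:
(k(-9)*(-25))*54 = (-10*(-9)*(-25))*54 = (90*(-25))*54 = -2250*54 = -121500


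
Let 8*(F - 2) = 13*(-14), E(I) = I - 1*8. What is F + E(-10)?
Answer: -155/4 ≈ -38.750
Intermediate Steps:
E(I) = -8 + I (E(I) = I - 8 = -8 + I)
F = -83/4 (F = 2 + (13*(-14))/8 = 2 + (⅛)*(-182) = 2 - 91/4 = -83/4 ≈ -20.750)
F + E(-10) = -83/4 + (-8 - 10) = -83/4 - 18 = -155/4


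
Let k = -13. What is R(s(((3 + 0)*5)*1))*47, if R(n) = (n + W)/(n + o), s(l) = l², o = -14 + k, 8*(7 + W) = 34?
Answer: 41783/792 ≈ 52.756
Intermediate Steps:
W = -11/4 (W = -7 + (⅛)*34 = -7 + 17/4 = -11/4 ≈ -2.7500)
o = -27 (o = -14 - 13 = -27)
R(n) = (-11/4 + n)/(-27 + n) (R(n) = (n - 11/4)/(n - 27) = (-11/4 + n)/(-27 + n))
R(s(((3 + 0)*5)*1))*47 = ((-11/4 + (((3 + 0)*5)*1)²)/(-27 + (((3 + 0)*5)*1)²))*47 = ((-11/4 + ((3*5)*1)²)/(-27 + ((3*5)*1)²))*47 = ((-11/4 + (15*1)²)/(-27 + (15*1)²))*47 = ((-11/4 + 15²)/(-27 + 15²))*47 = ((-11/4 + 225)/(-27 + 225))*47 = ((889/4)/198)*47 = ((1/198)*(889/4))*47 = (889/792)*47 = 41783/792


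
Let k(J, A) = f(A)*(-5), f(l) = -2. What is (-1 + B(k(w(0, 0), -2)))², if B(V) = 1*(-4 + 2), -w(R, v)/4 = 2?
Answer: 9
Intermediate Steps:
w(R, v) = -8 (w(R, v) = -4*2 = -8)
k(J, A) = 10 (k(J, A) = -2*(-5) = 10)
B(V) = -2 (B(V) = 1*(-2) = -2)
(-1 + B(k(w(0, 0), -2)))² = (-1 - 2)² = (-3)² = 9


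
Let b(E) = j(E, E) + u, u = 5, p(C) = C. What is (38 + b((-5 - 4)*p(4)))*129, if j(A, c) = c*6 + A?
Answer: -26961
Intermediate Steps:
j(A, c) = A + 6*c (j(A, c) = 6*c + A = A + 6*c)
b(E) = 5 + 7*E (b(E) = (E + 6*E) + 5 = 7*E + 5 = 5 + 7*E)
(38 + b((-5 - 4)*p(4)))*129 = (38 + (5 + 7*((-5 - 4)*4)))*129 = (38 + (5 + 7*(-9*4)))*129 = (38 + (5 + 7*(-36)))*129 = (38 + (5 - 252))*129 = (38 - 247)*129 = -209*129 = -26961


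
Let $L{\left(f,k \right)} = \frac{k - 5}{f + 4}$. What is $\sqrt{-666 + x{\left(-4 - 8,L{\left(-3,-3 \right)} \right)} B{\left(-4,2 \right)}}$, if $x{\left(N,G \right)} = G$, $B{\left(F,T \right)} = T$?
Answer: $i \sqrt{682} \approx 26.115 i$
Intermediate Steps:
$L{\left(f,k \right)} = \frac{-5 + k}{4 + f}$
$\sqrt{-666 + x{\left(-4 - 8,L{\left(-3,-3 \right)} \right)} B{\left(-4,2 \right)}} = \sqrt{-666 + \frac{-5 - 3}{4 - 3} \cdot 2} = \sqrt{-666 + 1^{-1} \left(-8\right) 2} = \sqrt{-666 + 1 \left(-8\right) 2} = \sqrt{-666 - 16} = \sqrt{-682} = i \sqrt{682}$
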